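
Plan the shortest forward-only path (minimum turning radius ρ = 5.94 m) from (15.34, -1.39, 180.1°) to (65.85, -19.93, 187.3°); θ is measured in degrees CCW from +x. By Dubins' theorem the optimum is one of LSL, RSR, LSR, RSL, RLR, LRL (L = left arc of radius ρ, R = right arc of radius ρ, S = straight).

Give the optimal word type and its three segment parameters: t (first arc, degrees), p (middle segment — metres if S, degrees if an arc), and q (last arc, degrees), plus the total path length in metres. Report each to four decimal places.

Let ψ = atan2(Δy, Δx) = atan2(-18.54, 50.51) = -20.1560° be the start→goal bearing.
Normalize: d = |goal − start| / ρ = 53.805127/5.94 = 9.058102, α = (θ_start − ψ) mod 360° = 200.2560° = 3.495126 rad, β = (θ_goal − ψ) mod 360° = 207.4560° = 3.620790 rad.
Common terms: sin α = -0.346215, cos α = -0.938155, sin β = -0.461067, cos β = -0.887365, cos(α−β) = 0.992115, d² = 82.049215. Work in radians in the unit-radius frame; every candidate has L = ρ·(t + p + q).
LSL: p² = 2 + d² − 2cos(α−β) + 2d(sin α − sin β) = 84.145669; p = √p² = 9.173095; φ = atan2(cos β − cos α, d + sin α − sin β) = 0.005537 rad; t = (φ − α) mod 2π = 2.793596 rad, q = (β − φ) mod 2π = 3.615253 rad → L = 5.94·(2.793596 + 9.173095 + 3.615253) = 5.94·15.581944 = 92.556746 m
RSR: p² = 2 + d² − 2cos(α−β) + 2d(sin β − sin α) = 79.984303; p = √p² = 8.943394; φ = atan2(cos α − cos β, d − sin α + sin β) = -0.005679 rad; t = (α − φ) mod 2π = 3.500805 rad, q = (φ − β) mod 2π = 2.656717 rad → L = 5.94·(3.500805 + 8.943394 + 2.656717) = 5.94·15.100916 = 89.699441 m
LSR: p² = d² − 2 + 2cos(α−β) + 2d(sin α + sin β) = 67.408568; p = √p² = 8.210272; φ = atan2(−cos α − cos β, d + sin α + sin β) − atan2(−2, p) = 0.456689 rad; t = (φ − α) mod 2π = 3.244748 rad, q = (φ − β) mod 2π = 3.119085 rad → L = 5.94·(3.244748 + 8.210272 + 3.119085) = 5.94·14.574105 = 86.570183 m
RSL: p² = d² − 2 + 2cos(α−β) − 2d(sin α + sin β) = 96.658322; p = √p² = 9.831496; φ = atan2(cos α + cos β, d − sin α − sin β) − atan2(2, p) = -0.383663 rad; t = (α − φ) mod 2π = 3.878789 rad, q = (β − φ) mod 2π = 4.004452 rad → L = 5.94·(3.878789 + 9.831496 + 4.004452) = 5.94·17.714738 = 105.225541 m
RLR: c = (6 − d² + 2cos(α−β) + 2d(sin α − sin β))/8 = -8.998038, |c| > 1 → infeasible
LRL: c = (6 − d² + 2cos(α−β) − 2d(sin α − sin β))/8 = -9.518209, |c| > 1 → infeasible
Shortest: LSR with L = 86.570183 m ≈ 86.5702 m
Convert LSR to answer units (arcs ×180/π): t = 3.244748·180/π = 185.9104°, p = ρ·p = 5.94·8.210272 = 48.7690 m, q = 3.119085·180/π = 178.7104°, L = 86.5702 m.

LSR: t = 185.9104°, p = 48.7690 m, q = 178.7104°, L = 86.5702 m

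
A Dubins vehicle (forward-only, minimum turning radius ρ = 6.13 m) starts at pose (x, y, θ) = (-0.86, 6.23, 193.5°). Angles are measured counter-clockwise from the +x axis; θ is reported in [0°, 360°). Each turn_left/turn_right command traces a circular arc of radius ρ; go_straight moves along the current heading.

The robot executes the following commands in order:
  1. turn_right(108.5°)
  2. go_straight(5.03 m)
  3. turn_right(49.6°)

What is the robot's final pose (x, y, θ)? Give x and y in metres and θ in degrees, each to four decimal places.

(-5.4036, 22.1982, 35.4000°)

set_pose: (x, y, θ) = (-0.8600, 6.2300, 193.5000°), ρ = 6.13
turn_right(108.5°): centre at ρ to the right, rotate −108.5° → (-8.3977, 12.7249, 85.0000°)
go_straight(5.03): x += 5.03·cos θ, y += 5.03·sin θ → (-7.9593, 17.7358, 85.0000°)
turn_right(49.6°): centre at ρ to the right, rotate −49.6° → (-5.4036, 22.1982, 35.4000°)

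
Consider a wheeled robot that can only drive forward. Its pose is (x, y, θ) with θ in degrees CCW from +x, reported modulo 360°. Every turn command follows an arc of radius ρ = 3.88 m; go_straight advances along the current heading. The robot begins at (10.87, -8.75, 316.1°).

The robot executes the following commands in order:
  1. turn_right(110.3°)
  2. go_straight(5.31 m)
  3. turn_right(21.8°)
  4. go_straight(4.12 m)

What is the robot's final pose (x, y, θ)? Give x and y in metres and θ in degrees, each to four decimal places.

(-0.4404, -18.0148, 184.0000°)

set_pose: (x, y, θ) = (10.8700, -8.7500, 316.1000°), ρ = 3.88
turn_right(110.3°): centre at ρ to the right, rotate −110.3° → (9.8683, -15.0390, 205.8000°)
go_straight(5.31): x += 5.31·cos θ, y += 5.31·sin θ → (5.0876, -17.3501, 205.8000°)
turn_right(21.8°): centre at ρ to the right, rotate −21.8° → (3.6696, -17.7274, 184.0000°)
go_straight(4.12): x += 4.12·cos θ, y += 4.12·sin θ → (-0.4404, -18.0148, 184.0000°)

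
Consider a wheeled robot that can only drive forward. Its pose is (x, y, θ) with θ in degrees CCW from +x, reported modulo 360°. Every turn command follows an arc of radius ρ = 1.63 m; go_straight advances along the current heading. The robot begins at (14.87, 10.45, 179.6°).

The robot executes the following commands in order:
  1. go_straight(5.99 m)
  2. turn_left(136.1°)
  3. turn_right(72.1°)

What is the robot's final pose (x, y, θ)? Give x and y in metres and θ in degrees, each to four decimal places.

(8.0519, 5.8039, 243.6000°)

set_pose: (x, y, θ) = (14.8700, 10.4500, 179.6000°), ρ = 1.63
go_straight(5.99): x += 5.99·cos θ, y += 5.99·sin θ → (8.8801, 10.4918, 179.6000°)
turn_left(136.1°): centre at ρ to the left, rotate +136.1° → (7.7303, 7.6953, 315.7000°)
turn_right(72.1°): centre at ρ to the right, rotate −72.1° → (8.0519, 5.8039, 243.6000°)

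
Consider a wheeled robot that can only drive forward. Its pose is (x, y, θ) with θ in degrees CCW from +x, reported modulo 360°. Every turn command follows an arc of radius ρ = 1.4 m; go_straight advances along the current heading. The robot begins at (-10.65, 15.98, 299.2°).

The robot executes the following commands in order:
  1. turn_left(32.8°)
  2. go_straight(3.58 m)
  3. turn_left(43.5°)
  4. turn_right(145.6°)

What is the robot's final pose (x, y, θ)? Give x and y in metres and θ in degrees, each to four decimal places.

set_pose: (x, y, θ) = (-10.6500, 15.9800, 299.2000°), ρ = 1.4
turn_left(32.8°): centre at ρ to the left, rotate +32.8° → (-10.0852, 15.4269, 332.0000°)
go_straight(3.58): x += 3.58·cos θ, y += 3.58·sin θ → (-6.9242, 13.7462, 332.0000°)
turn_left(43.5°): centre at ρ to the left, rotate +43.5° → (-5.8928, 13.6332, 375.5000° ≡ 15.5000°)
turn_right(145.6°): centre at ρ to the right, rotate −145.6° → (-4.4478, 11.3824, -130.1000° ≡ 229.9000°)

(-4.4478, 11.3824, 229.9000°)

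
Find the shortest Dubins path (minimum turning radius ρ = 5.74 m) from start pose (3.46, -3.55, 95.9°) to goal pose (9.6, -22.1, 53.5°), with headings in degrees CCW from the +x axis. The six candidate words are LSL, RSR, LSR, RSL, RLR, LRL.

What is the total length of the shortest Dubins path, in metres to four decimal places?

Let ψ = atan2(Δy, Δx) = atan2(-18.55, 6.14) = -71.6856° be the start→goal bearing.
Normalize: d = |goal − start| / ρ = 19.539757/5.74 = 3.404139, α = (θ_start − ψ) mod 360° = 167.5856° = 2.924920 rad, β = (θ_goal − ψ) mod 360° = 125.1856° = 2.184901 rad.
Common terms: sin α = 0.214981, cos α = -0.976618, sin β = 0.817290, cos β = -0.576227, cos(α−β) = 0.738455, d² = 11.588161. Work in radians in the unit-radius frame; every candidate has L = ρ·(t + p + q).
LSL: p² = 2 + d² − 2cos(α−β) + 2d(sin α − sin β) = 8.010564; p = √p² = 2.830294; φ = atan2(cos β − cos α, d + sin α − sin β) = 0.141943 rad; t = (φ − α) mod 2π = 3.500207 rad, q = (β − φ) mod 2π = 2.042958 rad → L = 5.74·(3.500207 + 2.830294 + 2.042958) = 5.74·8.373460 = 48.063659 m
RSR: p² = 2 + d² − 2cos(α−β) + 2d(sin β − sin α) = 16.211937; p = √p² = 4.026405; φ = atan2(cos α − cos β, d − sin α + sin β) = -0.099606 rad; t = (α − φ) mod 2π = 3.024526 rad, q = (φ − β) mod 2π = 3.998678 rad → L = 5.74·(3.024526 + 4.026405 + 3.998678) = 5.74·11.049610 = 63.424761 m
LSR: p² = d² − 2 + 2cos(α−β) + 2d(sin α + sin β) = 18.093057; p = √p² = 4.253593; φ = atan2(−cos α − cos β, d + sin α + sin β) − atan2(−2, p) = 0.776212 rad; t = (φ − α) mod 2π = 4.134477 rad, q = (φ − β) mod 2π = 4.874497 rad → L = 5.74·(4.134477 + 4.253593 + 4.874497) = 5.74·13.262567 = 76.127137 m
RSL: p² = d² − 2 + 2cos(α−β) − 2d(sin α + sin β) = 4.037087; p = √p² = 2.009250; φ = atan2(cos α + cos β, d − sin α − sin β) − atan2(2, p) = -1.362758 rad; t = (α − φ) mod 2π = 4.287679 rad, q = (β − φ) mod 2π = 3.547659 rad → L = 5.74·(4.287679 + 2.009250 + 3.547659) = 5.74·9.844588 = 56.507933 m
RLR: c = (6 − d² + 2cos(α−β) + 2d(sin α − sin β))/8 = -1.026492, |c| > 1 → infeasible
LRL: c = (6 − d² + 2cos(α−β) − 2d(sin α − sin β))/8 = -0.001321; p = 2π − arccos c = 4.711068 rad; φ = atan2(cos β − cos α, d + sin α − sin β) = 0.141943 rad; t = (φ − α + p/2) mod 2π = 5.855742 rad, q = (β − α − t + p) mod 2π = 4.398493 rad → L = 5.74·(5.855742 + 4.711068 + 4.398493) = 5.74·14.965303 = 85.900837 m
Shortest: LSL with L = 48.063659 m ≈ 48.0637 m

48.0637 m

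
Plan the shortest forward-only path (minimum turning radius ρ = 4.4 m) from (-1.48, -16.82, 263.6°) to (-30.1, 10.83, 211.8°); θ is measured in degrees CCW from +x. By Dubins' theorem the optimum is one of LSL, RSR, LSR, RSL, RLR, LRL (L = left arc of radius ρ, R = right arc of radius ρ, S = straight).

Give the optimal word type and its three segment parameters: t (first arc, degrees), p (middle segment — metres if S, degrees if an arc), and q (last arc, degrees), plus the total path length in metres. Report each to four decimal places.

Let ψ = atan2(Δy, Δx) = atan2(27.65, -28.62) = 135.9876° be the start→goal bearing.
Normalize: d = |goal − start| / ρ = 39.794810/4.4 = 9.044275, α = (θ_start − ψ) mod 360° = 127.6124° = 2.227257 rad, β = (θ_goal − ψ) mod 360° = 75.8124° = 1.323176 rad.
Common terms: sin α = 0.792157, cos α = -0.610317, sin β = 0.969498, cos β = 0.245097, cos(α−β) = 0.618408, d² = 81.798910. Work in radians in the unit-radius frame; every candidate has L = ρ·(t + p + q).
LSL: p² = 2 + d² − 2cos(α−β) + 2d(sin α − sin β) = 79.354251; p = √p² = 8.908100; φ = atan2(cos β − cos α, d + sin α − sin β) = 0.096175 rad; t = (φ − α) mod 2π = 4.152103 rad, q = (β − φ) mod 2π = 1.227002 rad → L = 4.4·(4.152103 + 8.908100 + 1.227002) = 4.4·14.287205 = 62.863702 m
RSR: p² = 2 + d² − 2cos(α−β) + 2d(sin β − sin α) = 85.769936; p = √p² = 9.261206; φ = atan2(cos α − cos β, d − sin α + sin β) = -0.092497 rad; t = (α − φ) mod 2π = 2.319754 rad, q = (φ − β) mod 2π = 4.867512 rad → L = 4.4·(2.319754 + 9.261206 + 4.867512) = 4.4·16.448472 = 72.373276 m
LSR: p² = d² − 2 + 2cos(α−β) + 2d(sin α + sin β) = 112.901528; p = √p² = 10.625513; φ = atan2(−cos α − cos β, d + sin α + sin β) − atan2(−2, p) = 0.219835 rad; t = (φ − α) mod 2π = 4.275763 rad, q = (φ − β) mod 2π = 5.179844 rad → L = 4.4·(4.275763 + 10.625513 + 5.179844) = 4.4·20.081120 = 88.356927 m
RSL: p² = d² − 2 + 2cos(α−β) − 2d(sin α + sin β) = 49.169926; p = √p² = 7.012127; φ = atan2(cos α + cos β, d − sin α − sin β) − atan2(2, p) = -0.327950 rad; t = (α − φ) mod 2π = 2.555207 rad, q = (β − φ) mod 2π = 1.651127 rad → L = 4.4·(2.555207 + 7.012127 + 1.651127) = 4.4·11.218461 = 49.361227 m
RLR: c = (6 − d² + 2cos(α−β) + 2d(sin α − sin β))/8 = -9.721242, |c| > 1 → infeasible
LRL: c = (6 − d² + 2cos(α−β) − 2d(sin α − sin β))/8 = -8.919281, |c| > 1 → infeasible
Shortest: RSL with L = 49.361227 m ≈ 49.3612 m
Convert RSL to answer units (arcs ×180/π): t = 2.555207·180/π = 146.4026°, p = ρ·p = 4.4·7.012127 = 30.8534 m, q = 1.651127·180/π = 94.6026°, L = 49.3612 m.

RSL: t = 146.4026°, p = 30.8534 m, q = 94.6026°, L = 49.3612 m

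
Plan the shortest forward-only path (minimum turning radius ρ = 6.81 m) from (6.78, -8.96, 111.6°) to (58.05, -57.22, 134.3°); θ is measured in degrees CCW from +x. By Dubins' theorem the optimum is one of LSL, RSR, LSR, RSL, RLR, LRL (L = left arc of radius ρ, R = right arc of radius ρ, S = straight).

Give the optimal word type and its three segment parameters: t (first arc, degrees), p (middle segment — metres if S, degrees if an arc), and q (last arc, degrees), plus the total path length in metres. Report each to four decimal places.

RSR: t = 154.3282°, p = 67.8103 m, q = 182.9718°, L = 107.9007 m

Let ψ = atan2(Δy, Δx) = atan2(-48.26, 51.27) = -43.2678° be the start→goal bearing.
Normalize: d = |goal − start| / ρ = 70.410514/6.81 = 10.339283, α = (θ_start − ψ) mod 360° = 154.8678° = 2.702953 rad, β = (θ_goal − ψ) mod 360° = 177.5678° = 3.099142 rad.
Common terms: sin α = 0.424709, cos α = -0.905330, sin β = 0.042437, cos β = -0.999099, cos(α−β) = 0.922538, d² = 106.900764. Work in radians in the unit-radius frame; every candidate has L = ρ·(t + p + q).
LSL: p² = 2 + d² − 2cos(α−β) + 2d(sin α − sin β) = 114.960505; p = √p² = 10.721964; φ = atan2(cos β − cos α, d + sin α − sin β) = -0.008746 rad; t = (φ − α) mod 2π = 3.571487 rad, q = (β − φ) mod 2π = 3.107888 rad → L = 6.81·(3.571487 + 10.721964 + 3.107888) = 6.81·17.401339 = 118.503117 m
RSR: p² = 2 + d² − 2cos(α−β) + 2d(sin β − sin α) = 99.150870; p = √p² = 9.957453; φ = atan2(cos α − cos β, d − sin α + sin β) = 0.009417 rad; t = (α − φ) mod 2π = 2.693536 rad, q = (φ − β) mod 2π = 3.193460 rad → L = 6.81·(2.693536 + 9.957453 + 3.193460) = 6.81·15.844449 = 107.900694 m
LSR: p² = d² − 2 + 2cos(α−β) + 2d(sin α + sin β) = 116.405750; p = √p² = 10.789150; φ = atan2(−cos α − cos β, d + sin α + sin β) − atan2(−2, p) = 0.357731 rad; t = (φ − α) mod 2π = 3.937963 rad, q = (φ − β) mod 2π = 3.541774 rad → L = 6.81·(3.937963 + 10.789150 + 3.541774) = 6.81·18.268887 = 124.411119 m
RSL: p² = d² − 2 + 2cos(α−β) − 2d(sin α + sin β) = 97.085929; p = √p² = 9.853219; φ = atan2(cos α + cos β, d − sin α − sin β) − atan2(2, p) = -0.390827 rad; t = (α − φ) mod 2π = 3.093780 rad, q = (β − φ) mod 2π = 3.489970 rad → L = 6.81·(3.093780 + 9.853219 + 3.489970) = 6.81·16.436969 = 111.935758 m
RLR: c = (6 − d² + 2cos(α−β) + 2d(sin α − sin β))/8 = -11.393859, |c| > 1 → infeasible
LRL: c = (6 − d² + 2cos(α−β) − 2d(sin α − sin β))/8 = -13.370063, |c| > 1 → infeasible
Shortest: RSR with L = 107.900694 m ≈ 107.9007 m
Convert RSR to answer units (arcs ×180/π): t = 2.693536·180/π = 154.3282°, p = ρ·p = 6.81·9.957453 = 67.8103 m, q = 3.193460·180/π = 182.9718°, L = 107.9007 m.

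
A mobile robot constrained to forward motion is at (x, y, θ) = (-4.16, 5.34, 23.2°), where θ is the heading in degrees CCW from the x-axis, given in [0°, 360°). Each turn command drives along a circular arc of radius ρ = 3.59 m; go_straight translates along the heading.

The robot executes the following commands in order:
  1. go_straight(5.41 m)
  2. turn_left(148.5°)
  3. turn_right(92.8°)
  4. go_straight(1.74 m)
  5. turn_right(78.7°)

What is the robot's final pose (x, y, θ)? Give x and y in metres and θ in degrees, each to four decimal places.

(0.7572, 23.1731, 0.2000°)

set_pose: (x, y, θ) = (-4.1600, 5.3400, 23.2000°), ρ = 3.59
go_straight(5.41): x += 5.41·cos θ, y += 5.41·sin θ → (0.8125, 7.4712, 23.2000°)
turn_left(148.5°): centre at ρ to the left, rotate +148.5° → (-0.0835, 14.3233, 171.7000°)
turn_right(92.8°): centre at ρ to the right, rotate −92.8° → (-3.0881, 18.5669, 78.9000°)
go_straight(1.74): x += 1.74·cos θ, y += 1.74·sin θ → (-2.7531, 20.2743, 78.9000°)
turn_right(78.7°): centre at ρ to the right, rotate −78.7° → (0.7572, 23.1731, 0.2000°)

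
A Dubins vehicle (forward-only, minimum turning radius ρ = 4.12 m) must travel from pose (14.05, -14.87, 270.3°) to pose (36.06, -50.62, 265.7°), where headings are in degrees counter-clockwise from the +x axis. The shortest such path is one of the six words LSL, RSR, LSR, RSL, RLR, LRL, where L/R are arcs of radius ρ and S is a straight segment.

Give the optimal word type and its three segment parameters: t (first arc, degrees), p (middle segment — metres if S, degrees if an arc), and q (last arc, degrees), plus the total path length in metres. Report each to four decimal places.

LSR: t = 33.4454°, p = 37.1435 m, q = 38.0454°, L = 42.2842 m

Let ψ = atan2(Δy, Δx) = atan2(-35.75, 22.01) = -58.3809° be the start→goal bearing.
Normalize: d = |goal − start| / ρ = 41.982170/4.12 = 10.189847, α = (θ_start − ψ) mod 360° = 328.6809° = 5.736563 rad, β = (θ_goal − ψ) mod 360° = 324.0809° = 5.656278 rad.
Common terms: sin α = -0.519804, cos α = 0.854285, sin β = -0.586643, cos β = 0.809846, cos(α−β) = 0.996779, d² = 103.832984. Work in radians in the unit-radius frame; every candidate has L = ρ·(t + p + q).
LSL: p² = 2 + d² − 2cos(α−β) + 2d(sin α − sin β) = 105.201572; p = √p² = 10.256782; φ = atan2(cos β − cos α, d + sin α − sin β) = -0.004333 rad; t = (φ − α) mod 2π = 0.542289 rad, q = (β − φ) mod 2π = 5.660611 rad → L = 4.12·(0.542289 + 10.256782 + 5.660611) = 4.12·16.459682 = 67.813890 m
RSR: p² = 2 + d² − 2cos(α−β) + 2d(sin β − sin α) = 102.477280; p = √p² = 10.123106; φ = atan2(cos α − cos β, d − sin α + sin β) = 0.004390 rad; t = (α − φ) mod 2π = 5.732174 rad, q = (φ − β) mod 2π = 0.631297 rad → L = 4.12·(5.732174 + 10.123106 + 0.631297) = 4.12·16.486577 = 67.924696 m
LSR: p² = d² − 2 + 2cos(α−β) + 2d(sin α + sin β) = 81.277490; p = √p² = 9.015403; φ = atan2(−cos α − cos β, d + sin α + sin β) − atan2(−2, p) = 0.037111 rad; t = (φ − α) mod 2π = 0.583733 rad, q = (φ − β) mod 2π = 0.664018 rad → L = 4.12·(0.583733 + 9.015403 + 0.664018) = 4.12·10.263153 = 42.284192 m
RSL: p² = d² − 2 + 2cos(α−β) − 2d(sin α + sin β) = 126.375593; p = √p² = 11.241690; φ = atan2(cos α + cos β, d − sin α − sin β) − atan2(2, p) = -0.029802 rad; t = (α − φ) mod 2π = 5.766366 rad, q = (β − φ) mod 2π = 5.686081 rad → L = 4.12·(5.766366 + 11.241690 + 5.686081) = 4.12·22.694137 = 93.499843 m
RLR: c = (6 − d² + 2cos(α−β) + 2d(sin α − sin β))/8 = -11.809660, |c| > 1 → infeasible
LRL: c = (6 − d² + 2cos(α−β) − 2d(sin α − sin β))/8 = -12.150197, |c| > 1 → infeasible
Shortest: LSR with L = 42.284192 m ≈ 42.2842 m
Convert LSR to answer units (arcs ×180/π): t = 0.583733·180/π = 33.4454°, p = ρ·p = 4.12·9.015403 = 37.1435 m, q = 0.664018·180/π = 38.0454°, L = 42.2842 m.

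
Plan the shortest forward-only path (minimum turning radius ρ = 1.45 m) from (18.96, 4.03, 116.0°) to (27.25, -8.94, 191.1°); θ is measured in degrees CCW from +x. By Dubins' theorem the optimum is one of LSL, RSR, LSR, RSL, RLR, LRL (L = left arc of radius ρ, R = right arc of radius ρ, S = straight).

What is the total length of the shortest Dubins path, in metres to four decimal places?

21.1173 m

Let ψ = atan2(Δy, Δx) = atan2(-12.97, 8.29) = -57.4146° be the start→goal bearing.
Normalize: d = |goal − start| / ρ = 15.393018/1.45 = 10.615874, α = (θ_start − ψ) mod 360° = 173.4146° = 3.026656 rad, β = (θ_goal − ψ) mod 360° = 248.5146° = 4.337398 rad.
Common terms: sin α = 0.114684, cos α = -0.993402, sin β = -0.930511, cos β = -0.366264, cos(α−β) = 0.257133, d² = 112.696790. Work in radians in the unit-radius frame; every candidate has L = ρ·(t + p + q).
LSL: p² = 2 + d² − 2cos(α−β) + 2d(sin α − sin β) = 136.373837; p = √p² = 11.677921; φ = atan2(cos β − cos α, d + sin α − sin β) = 0.053729 rad; t = (φ − α) mod 2π = 3.310258 rad, q = (β − φ) mod 2π = 4.283670 rad → L = 1.45·(3.310258 + 11.677921 + 4.283670) = 1.45·19.271848 = 27.944180 m
RSR: p² = 2 + d² − 2cos(α−β) + 2d(sin β − sin α) = 91.991211; p = √p² = 9.591205; φ = atan2(cos α − cos β, d − sin α + sin β) = -0.065433 rad; t = (α − φ) mod 2π = 3.092090 rad, q = (φ − β) mod 2π = 1.880354 rad → L = 1.45·(3.092090 + 9.591205 + 1.880354) = 1.45·14.563648 = 21.117289 m
LSR: p² = d² − 2 + 2cos(α−β) + 2d(sin α + sin β) = 93.889615; p = √p² = 9.689665; φ = atan2(−cos α − cos β, d + sin α + sin β) − atan2(−2, p) = 0.341408 rad; t = (φ − α) mod 2π = 3.597937 rad, q = (φ − β) mod 2π = 2.287195 rad → L = 1.45·(3.597937 + 9.689665 + 2.287195) = 1.45·15.574797 = 22.583456 m
RSL: p² = d² − 2 + 2cos(α−β) − 2d(sin α + sin β) = 128.532495; p = √p² = 11.337217; φ = atan2(cos α + cos β, d − sin α − sin β) − atan2(2, p) = -0.292996 rad; t = (α − φ) mod 2π = 3.319652 rad, q = (β − φ) mod 2π = 4.630394 rad → L = 1.45·(3.319652 + 11.337217 + 4.630394) = 1.45·19.287263 = 27.966531 m
RLR: c = (6 − d² + 2cos(α−β) + 2d(sin α − sin β))/8 = -10.498901, |c| > 1 → infeasible
LRL: c = (6 − d² + 2cos(α−β) − 2d(sin α − sin β))/8 = -16.046730, |c| > 1 → infeasible
Shortest: RSR with L = 21.117289 m ≈ 21.1173 m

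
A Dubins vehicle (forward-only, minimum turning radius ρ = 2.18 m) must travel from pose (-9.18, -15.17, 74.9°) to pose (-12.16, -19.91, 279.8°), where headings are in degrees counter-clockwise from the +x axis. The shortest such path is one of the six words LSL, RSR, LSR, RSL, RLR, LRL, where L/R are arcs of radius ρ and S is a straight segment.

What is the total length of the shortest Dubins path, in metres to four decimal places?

12.8948 m

Let ψ = atan2(Δy, Δx) = atan2(-4.74, -2.98) = -122.1572° be the start→goal bearing.
Normalize: d = |goal − start| / ρ = 5.598928/2.18 = 2.568316, α = (θ_start − ψ) mod 360° = 197.0572° = 3.439298 rad, β = (θ_goal − ψ) mod 360° = 41.9572° = 0.732292 rad.
Common terms: sin α = -0.293327, cos α = -0.956012, sin β = 0.668576, cos β = 0.743644, cos(α−β) = -0.907044, d² = 6.596246. Work in radians in the unit-radius frame; every candidate has L = ρ·(t + p + q).
LSL: p² = 2 + d² − 2cos(α−β) + 2d(sin α − sin β) = 5.469393; p = √p² = 2.338673; φ = atan2(cos β − cos α, d + sin α − sin β) = 0.813594 rad; t = (φ − α) mod 2π = 3.657482 rad, q = (β − φ) mod 2π = 6.201883 rad → L = 2.18·(3.657482 + 2.338673 + 6.201883) = 2.18·12.198038 = 26.591724 m
RSR: p² = 2 + d² − 2cos(α−β) + 2d(sin β − sin α) = 15.351275; p = √p² = 3.918070; φ = atan2(cos α − cos β, d − sin α + sin β) = -0.448705 rad; t = (α − φ) mod 2π = 3.888003 rad, q = (φ − β) mod 2π = 5.102188 rad → L = 2.18·(3.888003 + 3.918070 + 5.102188) = 2.18·12.908261 = 28.140010 m
LSR: p² = d² − 2 + 2cos(α−β) + 2d(sin α + sin β) = 4.709673; p = √p² = 2.170178; φ = atan2(−cos α − cos β, d + sin α + sin β) − atan2(−2, p) = 0.816634 rad; t = (φ − α) mod 2π = 3.660522 rad, q = (φ − β) mod 2π = 0.084342 rad → L = 2.18·(3.660522 + 2.170178 + 0.084342) = 2.18·5.915042 = 12.894792 m
RSL: p² = d² − 2 + 2cos(α−β) − 2d(sin α + sin β) = 0.854643; p = √p² = 0.924469; φ = atan2(cos α + cos β, d − sin α − sin β) − atan2(2, p) = -1.234350 rad; t = (α − φ) mod 2π = 4.673648 rad, q = (β − φ) mod 2π = 1.966642 rad → L = 2.18·(4.673648 + 0.924469 + 1.966642) = 2.18·7.564759 = 16.491175 m
RLR: c = (6 − d² + 2cos(α−β) + 2d(sin α − sin β))/8 = -0.918909; p = 2π − arccos c = 3.547082 rad; φ = atan2(cos α − cos β, d − sin α + sin β) = -0.448705 rad; t = (α − φ + p/2) mod 2π = 5.661544 rad, q = (α − β − t + p) mod 2π = 0.592544 rad → L = 2.18·(5.661544 + 3.547082 + 0.592544) = 2.18·9.801170 = 21.366551 m
LRL: c = (6 − d² + 2cos(α−β) − 2d(sin α − sin β))/8 = 0.316326; p = 2π − arccos c = 5.034243 rad; φ = atan2(cos β − cos α, d + sin α − sin β) = 0.813594 rad; t = (φ − α + p/2) mod 2π = 6.174603 rad, q = (β − α − t + p) mod 2π = 2.435819 rad → L = 2.18·(6.174603 + 5.034243 + 2.435819) = 2.18·13.644665 = 29.745371 m
Shortest: LSR with L = 12.894792 m ≈ 12.8948 m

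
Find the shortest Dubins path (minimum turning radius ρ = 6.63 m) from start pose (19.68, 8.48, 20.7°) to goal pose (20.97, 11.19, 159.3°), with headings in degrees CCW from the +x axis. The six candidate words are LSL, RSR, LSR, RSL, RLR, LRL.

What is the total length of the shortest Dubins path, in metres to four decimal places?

Let ψ = atan2(Δy, Δx) = atan2(2.71, 1.29) = 64.5449° be the start→goal bearing.
Normalize: d = |goal − start| / ρ = 3.001366/6.63 = 0.452695, α = (θ_start − ψ) mod 360° = 316.1551° = 5.517948 rad, β = (θ_goal − ψ) mod 360° = 94.7551° = 1.653789 rad.
Common terms: sin α = -0.692708, cos α = 0.721218, sin β = 0.996558, cos β = -0.082898, cos(α−β) = -0.750111, d² = 0.204933. Work in radians in the unit-radius frame; every candidate has L = ρ·(t + p + q).
LSL: p² = 2 + d² − 2cos(α−β) + 2d(sin α − sin β) = 2.175711; p = √p² = 1.475029; φ = atan2(cos β − cos α, d + sin α − sin β) = -2.565022 rad; t = (φ − α) mod 2π = 4.483401 rad, q = (β − φ) mod 2π = 4.218811 rad → L = 6.63·(4.483401 + 1.475029 + 4.218811) = 6.63·10.177241 = 67.475106 m
RSR: p² = 2 + d² − 2cos(α−β) + 2d(sin β − sin α) = 5.234599; p = √p² = 2.287925; φ = atan2(cos α − cos β, d − sin α + sin β) = 0.359131 rad; t = (α − φ) mod 2π = 5.158817 rad, q = (φ − β) mod 2π = 4.988527 rad → L = 6.63·(5.158817 + 2.287925 + 4.988527) = 6.63·12.435269 = 82.445832 m
LSR: p² = d² − 2 + 2cos(α−β) + 2d(sin α + sin β) = -3.020187 < 0 → infeasible
RSL: p² = d² − 2 + 2cos(α−β) − 2d(sin α + sin β) = -3.570392 < 0 → infeasible
RLR: c = (6 − d² + 2cos(α−β) + 2d(sin α − sin β))/8 = 0.345675; p = 2π − arccos c = 5.065347 rad; φ = atan2(cos α − cos β, d − sin α + sin β) = 0.359131 rad; t = (α − φ + p/2) mod 2π = 1.408305 rad, q = (α − β − t + p) mod 2π = 1.238015 rad → L = 6.63·(1.408305 + 5.065347 + 1.238015) = 6.63·7.711668 = 51.128359 m
LRL: c = (6 − d² + 2cos(α−β) − 2d(sin α − sin β))/8 = 0.728036; p = 2π − arccos c = 5.527842 rad; φ = atan2(cos β − cos α, d + sin α − sin β) = -2.565022 rad; t = (φ − α + p/2) mod 2π = 0.964136 rad, q = (β − α − t + p) mod 2π = 0.699547 rad → L = 6.63·(0.964136 + 5.527842 + 0.699547) = 6.63·7.191525 = 47.679809 m
Shortest: LRL with L = 47.679809 m ≈ 47.6798 m

47.6798 m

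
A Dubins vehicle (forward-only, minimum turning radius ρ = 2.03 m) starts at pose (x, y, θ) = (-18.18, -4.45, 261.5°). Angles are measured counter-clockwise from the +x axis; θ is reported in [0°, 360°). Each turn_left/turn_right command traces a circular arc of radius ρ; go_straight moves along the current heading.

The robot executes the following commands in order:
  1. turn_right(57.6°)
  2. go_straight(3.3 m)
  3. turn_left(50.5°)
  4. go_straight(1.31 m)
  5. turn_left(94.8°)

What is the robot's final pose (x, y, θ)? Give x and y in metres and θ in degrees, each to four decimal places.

(-22.2925, -12.4546, 349.2000°)

set_pose: (x, y, θ) = (-18.1800, -4.4500, 261.5000°), ρ = 2.03
turn_right(57.6°): centre at ρ to the right, rotate −57.6° → (-19.3653, -6.0059, 203.9000°)
go_straight(3.3): x += 3.3·cos θ, y += 3.3·sin θ → (-22.3823, -7.3428, 203.9000°)
turn_left(50.5°): centre at ρ to the left, rotate +50.5° → (-23.5151, -8.6529, 254.4000°)
go_straight(1.31): x += 1.31·cos θ, y += 1.31·sin θ → (-23.8674, -9.9146, 254.4000°)
turn_left(94.8°): centre at ρ to the left, rotate +94.8° → (-22.2925, -12.4546, 349.2000°)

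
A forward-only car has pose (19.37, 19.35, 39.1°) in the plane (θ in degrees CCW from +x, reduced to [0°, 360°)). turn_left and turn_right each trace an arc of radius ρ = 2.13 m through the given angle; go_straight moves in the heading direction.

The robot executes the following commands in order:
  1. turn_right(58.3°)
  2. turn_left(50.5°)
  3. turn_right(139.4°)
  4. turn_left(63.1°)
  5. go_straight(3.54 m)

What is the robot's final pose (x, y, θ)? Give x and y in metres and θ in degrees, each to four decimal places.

set_pose: (x, y, θ) = (19.3700, 19.3500, 39.1000°), ρ = 2.13
turn_right(58.3°): centre at ρ to the right, rotate −58.3° → (21.4138, 19.7085, -19.2000° ≡ 340.8000°)
turn_left(50.5°): centre at ρ to the left, rotate +50.5° → (23.2209, 19.9001, 391.3000° ≡ 31.3000°)
turn_right(139.4°): centre at ρ to the right, rotate −139.4° → (26.3521, 17.4183, -108.1000° ≡ 251.9000°)
turn_left(63.1°): centre at ρ to the left, rotate +63.1° → (26.8705, 15.2505, 315.0000°)
go_straight(3.54): x += 3.54·cos θ, y += 3.54·sin θ → (29.3737, 12.7473, 315.0000°)

(29.3737, 12.7473, 315.0000°)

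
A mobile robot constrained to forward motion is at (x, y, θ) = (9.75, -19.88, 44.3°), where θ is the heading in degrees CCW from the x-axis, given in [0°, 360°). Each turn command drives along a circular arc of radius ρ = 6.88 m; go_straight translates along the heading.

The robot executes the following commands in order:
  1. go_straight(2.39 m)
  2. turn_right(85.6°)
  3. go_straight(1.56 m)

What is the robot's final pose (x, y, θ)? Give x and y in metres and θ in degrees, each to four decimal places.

(21.9784, -18.9957, 318.7000°)

set_pose: (x, y, θ) = (9.7500, -19.8800, 44.3000°), ρ = 6.88
go_straight(2.39): x += 2.39·cos θ, y += 2.39·sin θ → (11.4605, -18.2108, 44.3000°)
turn_right(85.6°): centre at ρ to the right, rotate −85.6° → (20.8064, -17.9661, -41.3000° ≡ 318.7000°)
go_straight(1.56): x += 1.56·cos θ, y += 1.56·sin θ → (21.9784, -18.9957, 318.7000°)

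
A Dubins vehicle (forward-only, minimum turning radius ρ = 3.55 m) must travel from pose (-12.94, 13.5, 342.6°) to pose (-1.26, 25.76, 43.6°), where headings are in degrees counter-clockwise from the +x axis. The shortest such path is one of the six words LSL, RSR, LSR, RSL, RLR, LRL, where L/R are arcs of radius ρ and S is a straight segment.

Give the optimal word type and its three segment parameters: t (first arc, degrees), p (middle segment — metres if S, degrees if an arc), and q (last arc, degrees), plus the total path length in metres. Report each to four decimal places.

LSR: t = 72.4497°, p = 12.6505 m, q = 11.4497°, L = 17.8489 m

Let ψ = atan2(Δy, Δx) = atan2(12.26, 11.68) = 46.3878° be the start→goal bearing.
Normalize: d = |goal − start| / ρ = 16.933104/3.55 = 4.769888, α = (θ_start − ψ) mod 360° = 296.2122° = 5.169877 rad, β = (θ_goal − ψ) mod 360° = 357.2122° = 6.234528 rad.
Common terms: sin α = -0.897165, cos α = 0.441696, sin β = -0.048638, cos β = 0.998816, cos(α−β) = 0.484810, d² = 22.751835. Work in radians in the unit-radius frame; every candidate has L = ρ·(t + p + q).
LSL: p² = 2 + d² − 2cos(α−β) + 2d(sin α − sin β) = 15.687460; p = √p² = 3.960740; φ = atan2(cos β − cos α, d + sin α − sin β) = 0.141129 rad; t = (φ − α) mod 2π = 1.254437 rad, q = (β − φ) mod 2π = 6.093400 rad → L = 3.55·(1.254437 + 3.960740 + 6.093400) = 3.55·11.308576 = 40.145445 m
RSR: p² = 2 + d² − 2cos(α−β) + 2d(sin β − sin α) = 31.876972; p = √p² = 5.645970; φ = atan2(cos α − cos β, d − sin α + sin β) = -0.098837 rad; t = (α − φ) mod 2π = 5.268714 rad, q = (φ − β) mod 2π = 6.233006 rad → L = 3.55·(5.268714 + 5.645970 + 6.233006) = 3.55·17.147689 = 60.874297 m
LSR: p² = d² − 2 + 2cos(α−β) + 2d(sin α + sin β) = 12.698708; p = √p² = 3.563525; φ = atan2(−cos α − cos β, d + sin α + sin β) − atan2(−2, p) = 0.151178 rad; t = (φ − α) mod 2π = 1.264486 rad, q = (φ − β) mod 2π = 0.199835 rad → L = 3.55·(1.264486 + 3.563525 + 0.199835) = 3.55·5.027845 = 17.848851 m
RSL: p² = d² − 2 + 2cos(α−β) − 2d(sin α + sin β) = 30.744200; p = √p² = 5.544745; φ = atan2(cos α + cos β, d − sin α − sin β) − atan2(2, p) = -0.099291 rad; t = (α − φ) mod 2π = 5.269168 rad, q = (β − φ) mod 2π = 0.050633 rad → L = 3.55·(5.269168 + 5.544745 + 0.050633) = 3.55·10.864547 = 38.569141 m
RLR: c = (6 − d² + 2cos(α−β) + 2d(sin α − sin β))/8 = -2.984621, |c| > 1 → infeasible
LRL: c = (6 − d² + 2cos(α−β) − 2d(sin α − sin β))/8 = -0.960932; p = 2π − arccos c = 3.422037 rad; φ = atan2(cos β − cos α, d + sin α − sin β) = 0.141129 rad; t = (φ − α + p/2) mod 2π = 2.965455 rad, q = (β − α − t + p) mod 2π = 1.521233 rad → L = 3.55·(2.965455 + 3.422037 + 1.521233) = 3.55·7.908726 = 28.075976 m
Shortest: LSR with L = 17.848851 m ≈ 17.8489 m
Convert LSR to answer units (arcs ×180/π): t = 1.264486·180/π = 72.4497°, p = ρ·p = 3.55·3.563525 = 12.6505 m, q = 0.199835·180/π = 11.4497°, L = 17.8489 m.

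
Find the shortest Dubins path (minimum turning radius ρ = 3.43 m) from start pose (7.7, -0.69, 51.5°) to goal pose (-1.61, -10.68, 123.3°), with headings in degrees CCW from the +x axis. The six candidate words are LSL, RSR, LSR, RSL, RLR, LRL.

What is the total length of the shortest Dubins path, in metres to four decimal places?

Let ψ = atan2(Δy, Δx) = atan2(-9.99, -9.31) = -132.9821° be the start→goal bearing.
Normalize: d = |goal − start| / ρ = 13.655629/3.43 = 3.981233, α = (θ_start − ψ) mod 360° = 184.4821° = 3.219820 rad, β = (θ_goal − ψ) mod 360° = 256.2821° = 4.472967 rad.
Common terms: sin α = -0.078148, cos α = -0.996942, sin β = -0.971475, cos β = -0.237141, cos(α−β) = 0.312335, d² = 15.850215. Work in radians in the unit-radius frame; every candidate has L = ρ·(t + p + q).
LSL: p² = 2 + d² − 2cos(α−β) + 2d(sin α − sin β) = 24.338632; p = √p² = 4.933420; φ = atan2(cos β − cos α, d + sin α − sin β) = 0.154626 rad; t = (φ − α) mod 2π = 3.217991 rad, q = (β − φ) mod 2π = 4.318341 rad → L = 3.43·(3.217991 + 4.933420 + 4.318341) = 3.43·12.469752 = 42.771248 m
RSR: p² = 2 + d² − 2cos(α−β) + 2d(sin β − sin α) = 10.112459; p = √p² = 3.180009; φ = atan2(cos α − cos β, d − sin α + sin β) = -0.241264 rad; t = (α − φ) mod 2π = 3.461085 rad, q = (φ − β) mod 2π = 1.568954 rad → L = 3.43·(3.461085 + 3.180009 + 1.568954) = 3.43·8.210048 = 28.160465 m
LSR: p² = d² − 2 + 2cos(α−β) + 2d(sin α + sin β) = 6.117296; p = √p² = 2.473317; φ = atan2(−cos α − cos β, d + sin α + sin β) − atan2(−2, p) = 1.078423 rad; t = (φ − α) mod 2π = 4.141788 rad, q = (φ − β) mod 2π = 2.888642 rad → L = 3.43·(4.141788 + 2.473317 + 2.888642) = 3.43·9.503746 = 32.597850 m
RSL: p² = d² − 2 + 2cos(α−β) − 2d(sin α + sin β) = 22.832474; p = √p² = 4.778334; φ = atan2(cos α + cos β, d − sin α − sin β) − atan2(2, p) = -0.636953 rad; t = (α − φ) mod 2π = 3.856773 rad, q = (β − φ) mod 2π = 5.109920 rad → L = 3.43·(3.856773 + 4.778334 + 5.109920) = 3.43·13.745027 = 47.145441 m
RLR: c = (6 − d² + 2cos(α−β) + 2d(sin α − sin β))/8 = -0.264057; p = 2π − arccos c = 4.445163 rad; φ = atan2(cos α − cos β, d − sin α + sin β) = -0.241264 rad; t = (α − φ + p/2) mod 2π = 5.683666 rad, q = (α − β − t + p) mod 2π = 3.791536 rad → L = 3.43·(5.683666 + 4.445163 + 3.791536) = 3.43·13.920364 = 47.746848 m
LRL: c = (6 − d² + 2cos(α−β) − 2d(sin α − sin β))/8 = -2.042329, |c| > 1 → infeasible
Shortest: RSR with L = 28.160465 m ≈ 28.1605 m

28.1605 m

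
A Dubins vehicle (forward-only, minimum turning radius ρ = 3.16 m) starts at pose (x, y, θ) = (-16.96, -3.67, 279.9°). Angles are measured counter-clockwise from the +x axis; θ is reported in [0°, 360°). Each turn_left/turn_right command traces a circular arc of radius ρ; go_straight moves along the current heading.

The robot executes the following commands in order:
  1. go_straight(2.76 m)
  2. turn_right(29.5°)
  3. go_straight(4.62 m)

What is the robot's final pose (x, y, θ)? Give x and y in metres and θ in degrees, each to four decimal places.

(-18.1713, -12.3445, 250.4000°)

set_pose: (x, y, θ) = (-16.9600, -3.6700, 279.9000°), ρ = 3.16
go_straight(2.76): x += 2.76·cos θ, y += 2.76·sin θ → (-16.4855, -6.3889, 279.9000°)
turn_right(29.5°): centre at ρ to the right, rotate −29.5° → (-16.6215, -7.9922, 250.4000°)
go_straight(4.62): x += 4.62·cos θ, y += 4.62·sin θ → (-18.1713, -12.3445, 250.4000°)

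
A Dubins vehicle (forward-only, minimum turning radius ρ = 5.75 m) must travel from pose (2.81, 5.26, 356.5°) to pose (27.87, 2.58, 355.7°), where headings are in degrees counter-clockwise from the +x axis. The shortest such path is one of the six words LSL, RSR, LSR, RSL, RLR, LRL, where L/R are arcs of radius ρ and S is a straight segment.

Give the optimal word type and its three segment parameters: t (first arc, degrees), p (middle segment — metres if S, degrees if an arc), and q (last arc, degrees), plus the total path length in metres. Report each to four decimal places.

RSL: t = 2.6245°, p = 24.7565 m, q = 1.8245°, L = 25.2030 m

Let ψ = atan2(Δy, Δx) = atan2(-2.68, 25.06) = -6.1042° be the start→goal bearing.
Normalize: d = |goal − start| / ρ = 25.202897/5.75 = 4.383112, α = (θ_start − ψ) mod 360° = 2.6042° = 0.045452 rad, β = (θ_goal − ψ) mod 360° = 1.8042° = 0.031489 rad.
Common terms: sin α = 0.045436, cos α = 0.998967, sin β = 0.031484, cos β = 0.999504, cos(α−β) = 0.999903, d² = 19.211675. Work in radians in the unit-radius frame; every candidate has L = ρ·(t + p + q).
LSL: p² = 2 + d² − 2cos(α−β) + 2d(sin α − sin β) = 19.334178; p = √p² = 4.397065; φ = atan2(cos β − cos α, d + sin α − sin β) = 0.000122 rad; t = (φ − α) mod 2π = 6.237856 rad, q = (β − φ) mod 2π = 0.031367 rad → L = 5.75·(6.237856 + 4.397065 + 0.031367) = 5.75·10.666287 = 61.331152 m
RSR: p² = 2 + d² − 2cos(α−β) + 2d(sin β − sin α) = 19.089562; p = √p² = 4.369160; φ = atan2(cos α − cos β, d − sin α + sin β) = -0.000123 rad; t = (α − φ) mod 2π = 0.045575 rad, q = (φ − β) mod 2π = 6.251573 rad → L = 5.75·(0.045575 + 4.369160 + 6.251573) = 5.75·10.666308 = 61.331272 m
LSR: p² = d² − 2 + 2cos(α−β) + 2d(sin α + sin β) = 19.885780; p = √p² = 4.459348; φ = atan2(−cos α − cos β, d + sin α + sin β) − atan2(−2, p) = 0.000343 rad; t = (φ − α) mod 2π = 6.238076 rad, q = (φ − β) mod 2π = 6.252039 rad → L = 5.75·(6.238076 + 4.459348 + 6.252039) = 5.75·16.949462 = 97.459409 m
RSL: p² = d² − 2 + 2cos(α−β) − 2d(sin α + sin β) = 18.537179; p = √p² = 4.305482; φ = atan2(cos α + cos β, d − sin α − sin β) − atan2(2, p) = -0.000355 rad; t = (α − φ) mod 2π = 0.045807 rad, q = (β − φ) mod 2π = 0.031844 rad → L = 5.75·(0.045807 + 4.305482 + 0.031844) = 5.75·4.383134 = 25.203018 m
RLR: c = (6 − d² + 2cos(α−β) + 2d(sin α − sin β))/8 = -1.386195, |c| > 1 → infeasible
LRL: c = (6 − d² + 2cos(α−β) − 2d(sin α − sin β))/8 = -1.416772, |c| > 1 → infeasible
Shortest: RSL with L = 25.203018 m ≈ 25.2030 m
Convert RSL to answer units (arcs ×180/π): t = 0.045807·180/π = 2.6245°, p = ρ·p = 5.75·4.305482 = 24.7565 m, q = 0.031844·180/π = 1.8245°, L = 25.2030 m.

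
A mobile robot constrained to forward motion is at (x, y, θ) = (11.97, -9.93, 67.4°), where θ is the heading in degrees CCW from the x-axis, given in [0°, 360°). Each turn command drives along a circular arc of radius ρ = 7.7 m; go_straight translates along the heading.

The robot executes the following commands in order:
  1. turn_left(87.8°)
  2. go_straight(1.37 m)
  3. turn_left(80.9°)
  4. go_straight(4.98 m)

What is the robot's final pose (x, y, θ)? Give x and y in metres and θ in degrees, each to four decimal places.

set_pose: (x, y, θ) = (11.9700, -9.9300, 67.4000°), ρ = 7.7
turn_left(87.8°): centre at ρ to the left, rotate +87.8° → (8.0911, 0.0190, 155.2000°)
go_straight(1.37): x += 1.37·cos θ, y += 1.37·sin θ → (6.8474, 0.5936, 155.2000°)
turn_left(80.9°): centre at ρ to the left, rotate +80.9° → (-2.7735, -2.1016, 236.1000°)
go_straight(4.98): x += 4.98·cos θ, y += 4.98·sin θ → (-5.5510, -6.2351, 236.1000°)

(-5.5510, -6.2351, 236.1000°)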